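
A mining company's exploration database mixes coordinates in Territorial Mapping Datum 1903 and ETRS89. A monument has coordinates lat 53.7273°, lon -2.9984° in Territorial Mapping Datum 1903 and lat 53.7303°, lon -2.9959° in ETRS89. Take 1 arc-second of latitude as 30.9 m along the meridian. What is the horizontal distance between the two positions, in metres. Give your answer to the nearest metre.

372 m

Δφ = 53.7303° − 53.7273° = +0.0030°; Δλ = -2.9959° − -2.9984° = +0.0025°.
1° of latitude = 3600 × 30.90 = 111240 m.
ΔN = Δφ × 111240 = 333.7 m; ΔE = Δλ × 111240 × cos(53.7273°) = +0.0025 × 111240 × 0.591629 = 164.5 m.
Distance = √(ΔE² + ΔN²) = √(164.5² + 333.7²) = 372.1 m.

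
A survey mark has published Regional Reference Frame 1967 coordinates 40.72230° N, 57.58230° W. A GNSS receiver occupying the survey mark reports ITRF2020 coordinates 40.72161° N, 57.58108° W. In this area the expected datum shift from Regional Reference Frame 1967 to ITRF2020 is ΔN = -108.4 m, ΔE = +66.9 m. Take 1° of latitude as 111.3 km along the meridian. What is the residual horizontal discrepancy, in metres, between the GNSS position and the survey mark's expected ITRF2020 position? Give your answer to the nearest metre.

Observed coordinate differences: Δφ = -0.00069°, Δλ = +0.00122°.
Converting to metres (1° lat = 111300 m, cos φ = 0.757880): observed ΔN = -76.8 m, observed ΔE = 102.9 m.
Subtracting the expected shift leaves a residual of -76.8 − (-108.4) = 31.6 m north and 102.9 − (66.9) = 36.0 m east.
Residual distance = √(31.6² + 36.0²) = 47.9 m.

48 m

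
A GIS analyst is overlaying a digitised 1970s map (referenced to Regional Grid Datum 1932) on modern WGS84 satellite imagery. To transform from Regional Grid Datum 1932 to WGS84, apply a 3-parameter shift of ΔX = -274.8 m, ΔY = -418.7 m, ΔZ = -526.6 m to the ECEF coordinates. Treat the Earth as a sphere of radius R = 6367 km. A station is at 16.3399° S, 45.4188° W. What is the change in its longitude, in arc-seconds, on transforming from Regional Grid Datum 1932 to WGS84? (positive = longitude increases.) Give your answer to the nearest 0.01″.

Δλ = -16.53″

sin φ = -0.281335, cos φ = 0.959610, sin λ = -0.712256, cos λ = 0.701919.
East component: ΔE = −sin λ·ΔX + cos λ·ΔY = −(-0.712256)(-274.8) + (0.701919)(-418.7) = -489.62 m.
1° of latitude spans πR/180 = 111125 m; at latitude φ, 1° of longitude spans that × cos φ = 106636.7 m, so Δλ = -489.62 / 106636.7 × 3600 = -16.529″.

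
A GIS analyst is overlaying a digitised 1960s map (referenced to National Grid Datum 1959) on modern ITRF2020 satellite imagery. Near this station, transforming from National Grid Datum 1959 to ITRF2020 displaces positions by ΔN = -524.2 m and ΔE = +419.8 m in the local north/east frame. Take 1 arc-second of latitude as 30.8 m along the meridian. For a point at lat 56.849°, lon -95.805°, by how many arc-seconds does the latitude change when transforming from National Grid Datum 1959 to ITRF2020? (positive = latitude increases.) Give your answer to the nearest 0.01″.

Δφ = -17.02″

1″ of latitude = 30.80 m, so Δφ = -524.2 / 30.80 = -17.019″.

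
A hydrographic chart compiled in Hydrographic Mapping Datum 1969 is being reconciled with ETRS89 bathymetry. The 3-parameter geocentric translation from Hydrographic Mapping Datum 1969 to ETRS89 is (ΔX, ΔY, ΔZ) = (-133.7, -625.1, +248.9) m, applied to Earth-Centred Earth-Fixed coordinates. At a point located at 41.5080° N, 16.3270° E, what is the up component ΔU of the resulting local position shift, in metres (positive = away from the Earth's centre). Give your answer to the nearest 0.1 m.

The local up (radial) axis is (cos φ cos λ, cos φ sin λ, sin φ), giving ΔU = -96.085 − 131.596 + 164.952 = -62.73 m.

ΔU = -62.7 m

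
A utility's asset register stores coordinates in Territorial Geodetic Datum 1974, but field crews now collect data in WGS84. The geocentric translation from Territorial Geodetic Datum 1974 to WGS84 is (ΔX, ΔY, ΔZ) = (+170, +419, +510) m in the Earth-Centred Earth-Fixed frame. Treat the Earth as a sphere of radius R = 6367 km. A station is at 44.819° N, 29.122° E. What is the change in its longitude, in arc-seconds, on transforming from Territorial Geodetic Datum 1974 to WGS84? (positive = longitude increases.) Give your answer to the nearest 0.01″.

Δλ = 12.94″

sin φ = 0.704869, cos φ = 0.709337, sin λ = 0.486671, cos λ = 0.873585.
East component: ΔE = −sin λ·ΔX + cos λ·ΔY = −(0.486671)(170) + (0.873585)(419) = 283.30 m.
1° of latitude spans πR/180 = 111125 m; at latitude φ, 1° of longitude spans that × cos φ = 78825.2 m, so Δλ = 283.30 / 78825.2 × 3600 = 12.938″.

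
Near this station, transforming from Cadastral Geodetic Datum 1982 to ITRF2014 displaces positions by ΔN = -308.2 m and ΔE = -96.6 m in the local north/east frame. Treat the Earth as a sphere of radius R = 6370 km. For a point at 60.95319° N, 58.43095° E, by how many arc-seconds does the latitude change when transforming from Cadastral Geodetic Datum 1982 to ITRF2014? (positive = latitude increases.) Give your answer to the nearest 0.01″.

Δφ = -9.98″

On a sphere of radius R, 1 rad of latitude = R, so Δφ = ΔN / R = -308.2 / 6370000 = -4.8383e-05 rad = -9.980″.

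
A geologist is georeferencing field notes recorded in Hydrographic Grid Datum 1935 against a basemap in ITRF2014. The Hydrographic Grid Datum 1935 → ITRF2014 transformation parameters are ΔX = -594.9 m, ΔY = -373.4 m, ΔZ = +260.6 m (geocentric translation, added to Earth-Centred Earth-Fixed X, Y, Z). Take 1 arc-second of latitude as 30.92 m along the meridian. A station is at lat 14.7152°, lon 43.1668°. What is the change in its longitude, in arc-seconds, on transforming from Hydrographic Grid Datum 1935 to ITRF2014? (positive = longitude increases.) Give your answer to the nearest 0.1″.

Δλ = 4.5″

sin φ = 0.254015, cos φ = 0.967200, sin λ = 0.684125, cos λ = 0.729365.
East component: ΔE = −sin λ·ΔX + cos λ·ΔY = −(0.684125)(-594.9) + (0.729365)(-373.4) = 134.64 m.
1° of latitude spans 3600 × 30.92 = 111312 m; at latitude φ, 1° of longitude spans that × cos φ = 107661.0 m, so Δλ = 134.64 / 107661.0 × 3600 = 4.502″.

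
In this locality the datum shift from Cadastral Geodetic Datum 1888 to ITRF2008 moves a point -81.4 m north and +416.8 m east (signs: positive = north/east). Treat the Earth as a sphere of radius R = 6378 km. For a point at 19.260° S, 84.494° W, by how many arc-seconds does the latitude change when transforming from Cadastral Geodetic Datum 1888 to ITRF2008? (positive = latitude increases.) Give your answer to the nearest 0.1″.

Δφ = -2.6″

On a sphere of radius R, 1 rad of latitude = R, so Δφ = ΔN / R = -81.4 / 6378000 = -1.2763e-05 rad = -2.632″.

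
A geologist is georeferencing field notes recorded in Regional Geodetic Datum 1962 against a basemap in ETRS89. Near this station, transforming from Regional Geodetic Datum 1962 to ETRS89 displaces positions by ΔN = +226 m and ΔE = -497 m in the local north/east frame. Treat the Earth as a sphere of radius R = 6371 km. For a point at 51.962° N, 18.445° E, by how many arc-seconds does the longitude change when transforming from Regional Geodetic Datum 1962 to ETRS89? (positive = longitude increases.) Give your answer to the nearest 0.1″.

At latitude 51.962°, cos φ = 0.616184.
One radian of longitude at latitude φ spans R cos φ, so Δλ = ΔE / (R cos φ) = -497.0 / (6371000 × 0.616184) = -1.2660e-04 rad = -26.113″.

Δλ = -26.1″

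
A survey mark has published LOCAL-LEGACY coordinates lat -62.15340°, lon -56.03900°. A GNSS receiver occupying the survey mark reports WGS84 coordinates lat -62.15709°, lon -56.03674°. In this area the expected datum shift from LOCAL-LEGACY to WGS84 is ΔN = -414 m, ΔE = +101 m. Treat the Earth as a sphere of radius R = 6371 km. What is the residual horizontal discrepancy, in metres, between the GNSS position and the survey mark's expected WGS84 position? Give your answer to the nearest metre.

17 m

Observed coordinate differences: Δφ = -0.00369°, Δλ = +0.00226°.
Converting to metres (1° lat = 111195 m, cos φ = 0.467106): observed ΔN = -410.3 m, observed ΔE = 117.4 m.
Subtracting the expected shift leaves a residual of -410.3 − (-414) = 3.7 m north and 117.4 − (101) = 16.4 m east.
Residual distance = √(3.7² + 16.4²) = 16.8 m.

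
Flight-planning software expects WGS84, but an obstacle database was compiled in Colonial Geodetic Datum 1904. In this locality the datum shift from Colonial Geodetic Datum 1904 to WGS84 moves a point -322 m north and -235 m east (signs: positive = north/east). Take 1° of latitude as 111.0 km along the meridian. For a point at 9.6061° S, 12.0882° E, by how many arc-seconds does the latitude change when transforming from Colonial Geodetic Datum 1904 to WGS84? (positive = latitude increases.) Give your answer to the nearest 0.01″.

Δφ = -10.44″

1° of latitude = 111.0 km, so Δφ = -322.0 / 111000 = -0.0029009° = -10.443″.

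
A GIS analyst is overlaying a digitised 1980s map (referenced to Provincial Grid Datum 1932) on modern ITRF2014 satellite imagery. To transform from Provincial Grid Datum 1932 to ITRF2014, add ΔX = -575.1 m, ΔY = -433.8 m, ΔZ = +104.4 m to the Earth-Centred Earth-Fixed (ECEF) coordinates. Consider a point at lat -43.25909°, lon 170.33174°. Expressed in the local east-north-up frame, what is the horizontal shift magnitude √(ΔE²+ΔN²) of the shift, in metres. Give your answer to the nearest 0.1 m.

668.4 m

The local east axis at (φ, λ) is (−sin λ, cos λ, 0), so ΔE = −sin(170.33174°)·(-575.1) + cos(170.33174°)·(-433.8) = 524.22 m.
The local north axis is (−sin φ cos λ, −sin φ sin λ, cos φ), giving ΔN = 388.517 − 49.927 + 76.031 = 414.62 m.
Horizontal magnitude = √(ΔE² + ΔN²) = √(524.22² + 414.62²) = 668.37 m.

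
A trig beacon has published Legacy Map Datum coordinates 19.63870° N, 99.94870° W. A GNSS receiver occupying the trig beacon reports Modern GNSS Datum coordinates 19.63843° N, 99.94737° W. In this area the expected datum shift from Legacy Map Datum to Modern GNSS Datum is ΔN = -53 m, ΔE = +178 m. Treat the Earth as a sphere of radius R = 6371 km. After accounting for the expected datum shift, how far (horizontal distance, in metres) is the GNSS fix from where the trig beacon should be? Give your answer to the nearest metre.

45 m

Observed coordinate differences: Δφ = -0.00027°, Δλ = +0.00133°.
Converting to metres (1° lat = 111195 m, cos φ = 0.941831): observed ΔN = -30.0 m, observed ΔE = 139.3 m.
Subtracting the expected shift leaves a residual of -30.0 − (-53) = 23.0 m north and 139.3 − (178) = -38.7 m east.
Residual distance = √(23.0² + (-38.7)²) = 45.0 m.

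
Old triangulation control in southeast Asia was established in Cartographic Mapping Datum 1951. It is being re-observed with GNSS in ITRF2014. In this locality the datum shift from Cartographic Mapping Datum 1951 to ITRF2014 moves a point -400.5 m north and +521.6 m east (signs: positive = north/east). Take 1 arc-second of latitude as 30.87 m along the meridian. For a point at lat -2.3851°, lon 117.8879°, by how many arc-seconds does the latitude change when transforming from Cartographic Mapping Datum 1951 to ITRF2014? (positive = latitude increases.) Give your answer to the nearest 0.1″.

Δφ = -13.0″

1″ of latitude = 30.87 m, so Δφ = -400.5 / 30.87 = -12.974″.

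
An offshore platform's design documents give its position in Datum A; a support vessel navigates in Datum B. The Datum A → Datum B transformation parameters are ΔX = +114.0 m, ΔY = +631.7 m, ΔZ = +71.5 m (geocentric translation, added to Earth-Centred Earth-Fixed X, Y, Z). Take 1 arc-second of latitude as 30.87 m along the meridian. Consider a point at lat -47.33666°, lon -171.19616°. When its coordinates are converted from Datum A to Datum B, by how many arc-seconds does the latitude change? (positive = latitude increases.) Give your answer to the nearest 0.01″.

sin φ = -0.735348, cos φ = 0.677689, sin λ = -0.153052, cos λ = -0.988218.
North component: ΔN = −sin φ cos λ·ΔX − sin φ sin λ·ΔY + cos φ·ΔZ = −(-0.735348)(-0.988218)(114.0) − (-0.735348)(-0.153052)(631.7) + (0.677689)(71.5) = -105.48 m.
1° of latitude spans 3600 × 30.87 = 111132 m, so Δφ = -105.48 / 111132 × 3600 = -3.417″.

Δφ = -3.42″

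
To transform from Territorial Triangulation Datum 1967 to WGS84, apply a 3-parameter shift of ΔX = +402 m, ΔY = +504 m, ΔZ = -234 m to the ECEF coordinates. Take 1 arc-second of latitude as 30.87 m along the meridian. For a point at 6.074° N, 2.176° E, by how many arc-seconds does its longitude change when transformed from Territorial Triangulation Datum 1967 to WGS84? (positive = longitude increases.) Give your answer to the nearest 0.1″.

sin φ = 0.105813, cos φ = 0.994386, sin λ = 0.037969, cos λ = 0.999279.
East component: ΔE = −sin λ·ΔX + cos λ·ΔY = −(0.037969)(402) + (0.999279)(504) = 488.37 m.
1° of latitude spans 3600 × 30.87 = 111132 m; at latitude φ, 1° of longitude spans that × cos φ = 110508.1 m, so Δλ = 488.37 / 110508.1 × 3600 = 15.910″.

Δλ = 15.9″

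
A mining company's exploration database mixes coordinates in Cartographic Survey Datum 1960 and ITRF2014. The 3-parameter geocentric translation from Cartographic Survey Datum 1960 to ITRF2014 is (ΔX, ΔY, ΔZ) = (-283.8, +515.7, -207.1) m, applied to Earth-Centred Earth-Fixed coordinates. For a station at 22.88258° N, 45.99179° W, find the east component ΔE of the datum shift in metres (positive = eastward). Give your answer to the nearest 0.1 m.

At φ = 22.88258°, λ = -45.99179°: sin φ = 0.388844, cos φ = 0.921304, sin λ = -0.719240, cos λ = 0.694761.
ΔE = −sin λ·ΔX + cos λ·ΔY = −(-0.719240)·(-283.8) + (0.694761)·(515.7) = 154.17 m.

ΔE = 154.2 m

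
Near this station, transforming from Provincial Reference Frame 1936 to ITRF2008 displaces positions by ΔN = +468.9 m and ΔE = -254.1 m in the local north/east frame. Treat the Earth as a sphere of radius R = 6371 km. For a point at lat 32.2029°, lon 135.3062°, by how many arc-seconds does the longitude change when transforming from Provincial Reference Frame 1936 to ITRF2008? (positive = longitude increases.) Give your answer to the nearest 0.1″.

Δλ = -9.7″

At latitude 32.2029°, cos φ = 0.846166.
One radian of longitude at latitude φ spans R cos φ, so Δλ = ΔE / (R cos φ) = -254.1 / (6371000 × 0.846166) = -4.7135e-05 rad = -9.722″.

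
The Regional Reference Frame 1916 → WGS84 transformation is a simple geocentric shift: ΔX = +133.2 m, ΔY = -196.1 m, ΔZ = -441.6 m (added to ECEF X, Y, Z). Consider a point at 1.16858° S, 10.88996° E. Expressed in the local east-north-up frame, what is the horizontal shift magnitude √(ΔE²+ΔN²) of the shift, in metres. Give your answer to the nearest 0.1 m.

The local east axis at (φ, λ) is (−sin λ, cos λ, 0), so ΔE = −sin(10.88996°)·133.2 + cos(10.88996°)·(-196.1) = -217.73 m.
The local north axis is (−sin φ cos λ, −sin φ sin λ, cos φ), giving ΔN = 2.668 − 0.756 − 441.508 = -439.60 m.
Horizontal magnitude = √(ΔE² + ΔN²) = √((-217.73)² + (-439.60)²) = 490.56 m.

490.6 m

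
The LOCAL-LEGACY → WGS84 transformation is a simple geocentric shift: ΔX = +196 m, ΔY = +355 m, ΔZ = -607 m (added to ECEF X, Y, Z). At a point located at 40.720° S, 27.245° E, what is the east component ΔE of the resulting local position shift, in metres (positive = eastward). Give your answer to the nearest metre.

ΔE = 226 m

The local east axis at (φ, λ) is (−sin λ, cos λ, 0), so ΔE = −sin(27.245°)·196 + cos(27.245°)·355 = 225.89 m.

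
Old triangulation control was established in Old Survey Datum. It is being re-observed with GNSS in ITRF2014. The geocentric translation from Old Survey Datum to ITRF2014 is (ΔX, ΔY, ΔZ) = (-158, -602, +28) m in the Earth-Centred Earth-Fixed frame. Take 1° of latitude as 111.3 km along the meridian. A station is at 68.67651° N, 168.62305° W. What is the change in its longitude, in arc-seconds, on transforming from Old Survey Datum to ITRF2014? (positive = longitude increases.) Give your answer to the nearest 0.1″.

sin φ = 0.931542, cos φ = 0.363633, sin λ = -0.197263, cos λ = -0.980351.
East component: ΔE = −sin λ·ΔX + cos λ·ΔY = −(-0.197263)(-158) + (-0.980351)(-602) = 559.00 m.
1° of latitude spans 111300 m; at latitude φ, 1° of longitude spans that × cos φ = 40472.4 m, so Δλ = 559.00 / 40472.4 × 3600 = 49.723″.

Δλ = 49.7″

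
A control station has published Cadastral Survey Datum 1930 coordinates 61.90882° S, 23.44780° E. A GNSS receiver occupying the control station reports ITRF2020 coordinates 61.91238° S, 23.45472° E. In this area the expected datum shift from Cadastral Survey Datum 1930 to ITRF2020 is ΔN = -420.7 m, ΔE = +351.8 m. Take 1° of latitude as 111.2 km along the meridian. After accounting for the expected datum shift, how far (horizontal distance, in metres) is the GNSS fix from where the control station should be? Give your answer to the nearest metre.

27 m

Observed coordinate differences: Δφ = -0.00356°, Δλ = +0.00692°.
Converting to metres (1° lat = 111200 m, cos φ = 0.470876): observed ΔN = -395.9 m, observed ΔE = 362.3 m.
Subtracting the expected shift leaves a residual of -395.9 − (-420.7) = 24.8 m north and 362.3 − (351.8) = 10.5 m east.
Residual distance = √(24.8² + 10.5²) = 27.0 m.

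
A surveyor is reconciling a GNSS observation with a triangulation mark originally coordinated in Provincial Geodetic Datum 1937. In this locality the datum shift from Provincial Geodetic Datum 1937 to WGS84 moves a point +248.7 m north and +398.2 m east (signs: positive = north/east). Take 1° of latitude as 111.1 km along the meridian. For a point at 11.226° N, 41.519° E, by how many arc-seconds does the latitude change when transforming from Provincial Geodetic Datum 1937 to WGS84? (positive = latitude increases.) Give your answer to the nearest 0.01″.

1° of latitude = 111.1 km, so Δφ = 248.7 / 111100 = 0.0022385° = 8.059″.

Δφ = 8.06″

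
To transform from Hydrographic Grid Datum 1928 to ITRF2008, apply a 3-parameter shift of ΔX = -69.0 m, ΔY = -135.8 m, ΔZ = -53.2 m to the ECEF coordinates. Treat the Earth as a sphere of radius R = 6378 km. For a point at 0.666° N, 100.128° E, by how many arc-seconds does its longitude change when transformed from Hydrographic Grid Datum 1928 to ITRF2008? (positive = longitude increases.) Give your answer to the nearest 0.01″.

sin φ = 0.011624, cos φ = 0.999932, sin λ = 0.984417, cos λ = -0.175848.
East component: ΔE = −sin λ·ΔX + cos λ·ΔY = −(0.984417)(-69.0) + (-0.175848)(-135.8) = 91.80 m.
1° of latitude spans πR/180 = 111317 m; at latitude φ, 1° of longitude spans that × cos φ = 111309.6 m, so Δλ = 91.80 / 111309.6 × 3600 = 2.969″.

Δλ = 2.97″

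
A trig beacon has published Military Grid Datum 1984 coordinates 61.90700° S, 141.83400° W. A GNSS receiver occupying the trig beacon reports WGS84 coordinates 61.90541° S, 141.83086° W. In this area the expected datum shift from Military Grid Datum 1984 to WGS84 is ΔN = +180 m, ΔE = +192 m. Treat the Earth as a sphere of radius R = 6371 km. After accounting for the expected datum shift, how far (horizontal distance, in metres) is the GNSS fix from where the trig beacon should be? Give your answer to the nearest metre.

Observed coordinate differences: Δφ = +0.00159°, Δλ = +0.00314°.
Converting to metres (1° lat = 111195 m, cos φ = 0.470904): observed ΔN = 176.8 m, observed ΔE = 164.4 m.
Subtracting the expected shift leaves a residual of 176.8 − (180) = -3.2 m north and 164.4 − (192) = -27.6 m east.
Residual distance = √((-3.2)² + (-27.6)²) = 27.8 m.

28 m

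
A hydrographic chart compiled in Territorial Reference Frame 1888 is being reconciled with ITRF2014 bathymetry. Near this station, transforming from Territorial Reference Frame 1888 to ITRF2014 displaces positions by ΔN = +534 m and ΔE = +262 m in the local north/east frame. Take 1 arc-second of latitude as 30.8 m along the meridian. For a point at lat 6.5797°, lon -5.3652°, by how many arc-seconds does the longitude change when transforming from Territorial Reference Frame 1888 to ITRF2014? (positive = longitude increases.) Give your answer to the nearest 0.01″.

At latitude 6.5797°, cos φ = 0.993413.
1″ of longitude at this latitude = 30.80 × cos φ = 30.5971 m, so Δλ = 262.0 / 30.5971 = 8.563″.

Δλ = 8.56″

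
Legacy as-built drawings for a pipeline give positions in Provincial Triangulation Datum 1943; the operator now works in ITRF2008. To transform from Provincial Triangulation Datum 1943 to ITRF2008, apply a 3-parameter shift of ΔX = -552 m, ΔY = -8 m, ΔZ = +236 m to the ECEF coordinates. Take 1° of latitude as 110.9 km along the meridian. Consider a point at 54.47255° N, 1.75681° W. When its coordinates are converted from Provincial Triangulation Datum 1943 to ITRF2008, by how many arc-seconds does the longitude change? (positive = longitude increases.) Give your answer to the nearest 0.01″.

sin φ = 0.813837, cos φ = 0.581093, sin λ = -0.030657, cos λ = 0.999530.
East component: ΔE = −sin λ·ΔX + cos λ·ΔY = −(-0.030657)(-552) + (0.999530)(-8) = -24.92 m.
1° of latitude spans 110900 m; at latitude φ, 1° of longitude spans that × cos φ = 64443.2 m, so Δλ = -24.92 / 64443.2 × 3600 = -1.392″.

Δλ = -1.39″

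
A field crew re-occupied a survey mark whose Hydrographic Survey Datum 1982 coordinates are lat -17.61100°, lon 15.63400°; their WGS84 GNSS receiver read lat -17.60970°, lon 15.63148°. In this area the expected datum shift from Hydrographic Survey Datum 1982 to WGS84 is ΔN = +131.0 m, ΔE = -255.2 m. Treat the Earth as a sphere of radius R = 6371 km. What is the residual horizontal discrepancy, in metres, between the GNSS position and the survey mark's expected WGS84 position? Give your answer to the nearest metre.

Observed coordinate differences: Δφ = +0.00130°, Δλ = -0.00252°.
Converting to metres (1° lat = 111195 m, cos φ = 0.953133): observed ΔN = 144.6 m, observed ΔE = -267.1 m.
Subtracting the expected shift leaves a residual of 144.6 − (131.0) = 13.6 m north and -267.1 − (-255.2) = -11.9 m east.
Residual distance = √(13.6² + (-11.9)²) = 18.0 m.

18 m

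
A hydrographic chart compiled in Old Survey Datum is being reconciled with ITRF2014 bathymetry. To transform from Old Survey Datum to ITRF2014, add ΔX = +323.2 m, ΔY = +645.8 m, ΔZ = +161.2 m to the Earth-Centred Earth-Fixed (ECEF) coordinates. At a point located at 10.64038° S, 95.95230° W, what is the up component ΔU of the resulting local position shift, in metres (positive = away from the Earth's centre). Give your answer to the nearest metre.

ΔU = -694 m

The local up (radial) axis is (cos φ cos λ, cos φ sin λ, sin φ), giving ΔU = -32.940 − 631.274 − 29.765 = -693.98 m.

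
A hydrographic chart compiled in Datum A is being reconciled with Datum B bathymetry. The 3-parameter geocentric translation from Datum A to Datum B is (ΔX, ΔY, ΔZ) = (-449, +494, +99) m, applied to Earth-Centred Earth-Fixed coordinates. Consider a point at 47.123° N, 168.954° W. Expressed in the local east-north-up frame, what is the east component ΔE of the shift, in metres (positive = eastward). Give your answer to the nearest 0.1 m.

The local east axis at (φ, λ) is (−sin λ, cos λ, 0), so ΔE = −sin(-168.954°)·(-449) + cos(-168.954°)·494 = -570.88 m.

ΔE = -570.9 m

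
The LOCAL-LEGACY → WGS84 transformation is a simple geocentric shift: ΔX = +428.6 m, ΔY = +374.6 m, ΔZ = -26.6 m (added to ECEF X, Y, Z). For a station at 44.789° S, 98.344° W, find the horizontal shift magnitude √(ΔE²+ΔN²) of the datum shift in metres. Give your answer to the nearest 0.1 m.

The local east axis at (φ, λ) is (−sin λ, cos λ, 0), so ΔE = −sin(-98.344°)·428.6 + cos(-98.344°)·374.6 = 369.70 m.
The local north axis is (−sin φ cos λ, −sin φ sin λ, cos φ), giving ΔN = -43.817 − 261.111 − 18.878 = -323.81 m.
Horizontal magnitude = √(ΔE² + ΔN²) = √(369.70² + (-323.81)²) = 491.46 m.

491.5 m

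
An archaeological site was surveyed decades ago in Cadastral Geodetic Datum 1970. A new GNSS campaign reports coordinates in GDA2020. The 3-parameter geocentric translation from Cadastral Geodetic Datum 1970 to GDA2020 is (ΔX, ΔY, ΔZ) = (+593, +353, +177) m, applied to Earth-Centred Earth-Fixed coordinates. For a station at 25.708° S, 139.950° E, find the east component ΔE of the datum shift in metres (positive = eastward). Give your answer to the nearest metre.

At φ = -25.708°, λ = 139.950°: sin φ = -0.433785, cos φ = 0.901016, sin λ = 0.643456, cos λ = -0.765483.
ΔE = −sin λ·ΔX + cos λ·ΔY = −(0.643456)·(593) + (-0.765483)·(353) = -651.78 m.

ΔE = -652 m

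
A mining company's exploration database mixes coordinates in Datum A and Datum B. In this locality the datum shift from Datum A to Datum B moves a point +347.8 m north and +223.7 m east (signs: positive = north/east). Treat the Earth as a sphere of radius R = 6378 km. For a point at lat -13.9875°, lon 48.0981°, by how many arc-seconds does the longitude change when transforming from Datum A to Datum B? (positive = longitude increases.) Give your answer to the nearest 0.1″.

Δλ = 7.5″

At latitude -13.9875°, cos φ = 0.970348.
One radian of longitude at latitude φ spans R cos φ, so Δλ = ΔE / (R cos φ) = 223.7 / (6378000 × 0.970348) = 3.6145e-05 rad = 7.456″.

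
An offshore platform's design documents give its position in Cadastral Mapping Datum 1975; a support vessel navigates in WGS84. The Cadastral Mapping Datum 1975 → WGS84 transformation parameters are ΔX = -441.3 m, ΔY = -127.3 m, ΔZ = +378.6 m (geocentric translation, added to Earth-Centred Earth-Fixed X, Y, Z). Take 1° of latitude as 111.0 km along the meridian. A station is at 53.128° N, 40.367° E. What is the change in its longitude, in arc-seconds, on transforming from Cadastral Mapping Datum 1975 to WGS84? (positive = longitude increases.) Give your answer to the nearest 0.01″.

Δλ = 10.21″

sin φ = 0.799978, cos φ = 0.600029, sin λ = 0.647681, cos λ = 0.761911.
East component: ΔE = −sin λ·ΔX + cos λ·ΔY = −(0.647681)(-441.3) + (0.761911)(-127.3) = 188.83 m.
1° of latitude spans 111000 m; at latitude φ, 1° of longitude spans that × cos φ = 66603.3 m, so Δλ = 188.83 / 66603.3 × 3600 = 10.207″.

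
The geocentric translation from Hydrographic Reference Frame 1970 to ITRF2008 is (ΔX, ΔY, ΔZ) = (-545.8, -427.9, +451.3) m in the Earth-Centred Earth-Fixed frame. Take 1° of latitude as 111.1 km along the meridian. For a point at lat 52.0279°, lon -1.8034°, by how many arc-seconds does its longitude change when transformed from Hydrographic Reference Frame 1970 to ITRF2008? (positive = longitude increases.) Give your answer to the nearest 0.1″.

Δλ = -23.4″

sin φ = 0.788310, cos φ = 0.615278, sin λ = -0.031470, cos λ = 0.999505.
East component: ΔE = −sin λ·ΔX + cos λ·ΔY = −(-0.031470)(-545.8) + (0.999505)(-427.9) = -444.86 m.
1° of latitude spans 111100 m; at latitude φ, 1° of longitude spans that × cos φ = 68357.4 m, so Δλ = -444.86 / 68357.4 × 3600 = -23.429″.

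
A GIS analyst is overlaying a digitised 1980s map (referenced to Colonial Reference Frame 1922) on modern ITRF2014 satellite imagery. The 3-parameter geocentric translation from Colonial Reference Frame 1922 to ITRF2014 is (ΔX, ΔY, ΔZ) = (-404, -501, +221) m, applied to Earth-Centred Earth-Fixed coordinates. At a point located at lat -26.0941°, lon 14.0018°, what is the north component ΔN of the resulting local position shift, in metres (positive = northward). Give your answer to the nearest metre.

The local north axis is (−sin φ cos λ, −sin φ sin λ, cos φ), giving ΔN = -172.418 − 53.317 + 198.474 = -27.26 m.

ΔN = -27 m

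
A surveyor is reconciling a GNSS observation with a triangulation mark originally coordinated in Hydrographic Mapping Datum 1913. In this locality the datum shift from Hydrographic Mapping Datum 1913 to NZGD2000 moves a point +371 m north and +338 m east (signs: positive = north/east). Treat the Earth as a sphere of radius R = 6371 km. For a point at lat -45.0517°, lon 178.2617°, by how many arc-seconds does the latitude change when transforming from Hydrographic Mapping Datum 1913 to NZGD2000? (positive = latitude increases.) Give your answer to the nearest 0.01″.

Δφ = 12.01″

On a sphere of radius R, 1 rad of latitude = R, so Δφ = ΔN / R = 371.0 / 6371000 = 5.8233e-05 rad = 12.011″.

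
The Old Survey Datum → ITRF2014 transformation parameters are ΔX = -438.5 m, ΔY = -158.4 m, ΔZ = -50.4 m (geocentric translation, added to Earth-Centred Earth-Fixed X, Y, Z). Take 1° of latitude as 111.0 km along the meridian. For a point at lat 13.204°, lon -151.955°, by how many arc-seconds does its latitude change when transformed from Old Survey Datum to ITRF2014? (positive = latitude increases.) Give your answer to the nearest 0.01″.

Δφ = -5.01″

sin φ = 0.228419, cos φ = 0.973563, sin λ = -0.470165, cos λ = -0.882579.
North component: ΔN = −sin φ cos λ·ΔX − sin φ sin λ·ΔY + cos φ·ΔZ = −(0.228419)(-0.882579)(-438.5) − (0.228419)(-0.470165)(-158.4) + (0.973563)(-50.4) = -154.48 m.
1° of latitude spans 111000 m, so Δφ = -154.48 / 111000 × 3600 = -5.010″.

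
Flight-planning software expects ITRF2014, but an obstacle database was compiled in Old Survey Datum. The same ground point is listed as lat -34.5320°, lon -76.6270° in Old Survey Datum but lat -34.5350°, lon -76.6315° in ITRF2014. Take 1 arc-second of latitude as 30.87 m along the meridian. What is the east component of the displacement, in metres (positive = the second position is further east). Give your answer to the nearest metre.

Δφ = -34.5350° − -34.5320° = -0.0030°; Δλ = -76.6315° − -76.6270° = -0.0045°.
1° of latitude = 3600 × 30.87 = 111132 m.
ΔN = Δφ × 111132 = -333.4 m; ΔE = Δλ × 111132 × cos(-34.5320°) = -0.0045 × 111132 × 0.823810 = -412.0 m.

ΔE = -412 m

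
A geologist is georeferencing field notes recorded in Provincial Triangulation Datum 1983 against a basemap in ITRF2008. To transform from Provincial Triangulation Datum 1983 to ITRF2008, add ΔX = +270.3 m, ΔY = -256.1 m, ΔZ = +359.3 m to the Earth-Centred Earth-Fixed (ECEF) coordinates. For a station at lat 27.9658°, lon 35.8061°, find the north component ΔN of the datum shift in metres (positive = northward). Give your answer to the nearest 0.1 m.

ΔN = 284.8 m

At φ = 27.9658°, λ = 35.8061°: sin φ = 0.468944, cos φ = 0.883228, sin λ = 0.585044, cos λ = 0.811002.
ΔN = −sin φ cos λ·ΔX − sin φ sin λ·ΔY + cos φ·ΔZ = −(0.468944)(0.811002)(270.3) − (0.468944)(0.585044)(-256.1) + (0.883228)(359.3) = 284.81 m.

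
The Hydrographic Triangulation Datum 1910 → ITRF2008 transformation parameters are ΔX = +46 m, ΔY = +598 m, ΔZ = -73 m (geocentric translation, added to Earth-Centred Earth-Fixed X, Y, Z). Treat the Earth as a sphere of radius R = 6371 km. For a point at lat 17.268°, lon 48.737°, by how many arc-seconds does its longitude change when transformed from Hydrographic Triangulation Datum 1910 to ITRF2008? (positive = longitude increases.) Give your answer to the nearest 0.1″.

Δλ = 12.2″

sin φ = 0.296842, cos φ = 0.954927, sin λ = 0.751690, cos λ = 0.659516.
East component: ΔE = −sin λ·ΔX + cos λ·ΔY = −(0.751690)(46) + (0.659516)(598) = 359.81 m.
1° of latitude spans πR/180 = 111195 m; at latitude φ, 1° of longitude spans that × cos φ = 106183.0 m, so Δλ = 359.81 / 106183.0 × 3600 = 12.199″.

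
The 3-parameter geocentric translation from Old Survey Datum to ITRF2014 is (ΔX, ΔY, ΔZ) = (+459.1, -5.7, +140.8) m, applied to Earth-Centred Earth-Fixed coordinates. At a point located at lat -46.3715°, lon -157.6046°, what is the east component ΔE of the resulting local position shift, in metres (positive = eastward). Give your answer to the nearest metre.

ΔE = 180 m

The local east axis at (φ, λ) is (−sin λ, cos λ, 0), so ΔE = −sin(-157.6046°)·459.1 + cos(-157.6046°)·(-5.7) = 180.19 m.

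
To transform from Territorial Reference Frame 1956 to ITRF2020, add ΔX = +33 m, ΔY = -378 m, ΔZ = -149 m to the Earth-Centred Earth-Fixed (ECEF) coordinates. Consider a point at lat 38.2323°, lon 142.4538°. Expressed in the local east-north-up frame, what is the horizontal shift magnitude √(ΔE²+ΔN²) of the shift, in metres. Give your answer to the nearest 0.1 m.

282.7 m

The local east axis at (φ, λ) is (−sin λ, cos λ, 0), so ΔE = −sin(142.4538°)·33 + cos(142.4538°)·(-378) = 279.59 m.
The local north axis is (−sin φ cos λ, −sin φ sin λ, cos φ), giving ΔN = 16.192 + 142.555 − 117.041 = 41.71 m.
Horizontal magnitude = √(ΔE² + ΔN²) = √(279.59² + 41.71²) = 282.69 m.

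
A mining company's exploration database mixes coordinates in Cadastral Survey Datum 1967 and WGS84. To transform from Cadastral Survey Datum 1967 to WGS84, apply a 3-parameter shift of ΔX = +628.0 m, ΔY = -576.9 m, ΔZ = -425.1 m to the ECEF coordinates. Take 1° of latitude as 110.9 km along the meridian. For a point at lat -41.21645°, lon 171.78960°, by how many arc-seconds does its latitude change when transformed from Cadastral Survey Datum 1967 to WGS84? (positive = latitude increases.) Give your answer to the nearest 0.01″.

Δφ = -25.44″

sin φ = -0.658905, cos φ = 0.752226, sin λ = 0.142809, cos λ = -0.989750.
North component: ΔN = −sin φ cos λ·ΔX − sin φ sin λ·ΔY + cos φ·ΔZ = −(-0.658905)(-0.989750)(628.0) − (-0.658905)(0.142809)(-576.9) + (0.752226)(-425.1) = -783.61 m.
1° of latitude spans 110900 m, so Δφ = -783.61 / 110900 × 3600 = -25.437″.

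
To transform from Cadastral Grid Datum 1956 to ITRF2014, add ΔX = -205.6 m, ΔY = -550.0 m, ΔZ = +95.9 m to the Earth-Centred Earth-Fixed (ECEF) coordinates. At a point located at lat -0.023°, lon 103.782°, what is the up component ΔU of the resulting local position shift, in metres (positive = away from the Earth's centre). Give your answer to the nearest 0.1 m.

The local up (radial) axis is (cos φ cos λ, cos φ sin λ, sin φ), giving ΔU = 48.980 − 534.165 − 0.038 = -485.22 m.

ΔU = -485.2 m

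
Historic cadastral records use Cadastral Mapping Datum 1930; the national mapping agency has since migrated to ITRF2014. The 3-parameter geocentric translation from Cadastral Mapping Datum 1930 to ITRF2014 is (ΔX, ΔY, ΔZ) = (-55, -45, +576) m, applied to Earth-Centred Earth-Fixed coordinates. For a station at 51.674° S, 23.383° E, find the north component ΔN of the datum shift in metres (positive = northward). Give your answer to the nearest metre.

ΔN = 304 m

The local north axis is (−sin φ cos λ, −sin φ sin λ, cos φ), giving ΔN = -39.604 − 14.011 + 357.198 = 303.58 m.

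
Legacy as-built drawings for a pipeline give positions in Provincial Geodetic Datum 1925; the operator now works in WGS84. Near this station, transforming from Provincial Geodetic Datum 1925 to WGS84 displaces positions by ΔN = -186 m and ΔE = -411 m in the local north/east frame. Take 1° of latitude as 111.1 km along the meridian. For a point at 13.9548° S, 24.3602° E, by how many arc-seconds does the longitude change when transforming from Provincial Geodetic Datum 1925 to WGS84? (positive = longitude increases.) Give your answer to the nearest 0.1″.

At latitude -13.9548°, cos φ = 0.970486.
1° of longitude at this latitude = 111.1 × cos φ = 107.82 km, so Δλ = -411.0 / 107821.0 = -0.0038119° = -13.723″.

Δλ = -13.7″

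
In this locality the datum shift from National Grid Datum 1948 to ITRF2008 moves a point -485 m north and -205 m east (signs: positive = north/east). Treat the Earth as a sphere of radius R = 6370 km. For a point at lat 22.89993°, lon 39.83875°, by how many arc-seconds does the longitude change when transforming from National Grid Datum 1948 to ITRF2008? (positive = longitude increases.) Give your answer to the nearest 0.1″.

Δλ = -7.2″

At latitude 22.89993°, cos φ = 0.921186.
One radian of longitude at latitude φ spans R cos φ, so Δλ = ΔE / (R cos φ) = -205.0 / (6370000 × 0.921186) = -3.4936e-05 rad = -7.206″.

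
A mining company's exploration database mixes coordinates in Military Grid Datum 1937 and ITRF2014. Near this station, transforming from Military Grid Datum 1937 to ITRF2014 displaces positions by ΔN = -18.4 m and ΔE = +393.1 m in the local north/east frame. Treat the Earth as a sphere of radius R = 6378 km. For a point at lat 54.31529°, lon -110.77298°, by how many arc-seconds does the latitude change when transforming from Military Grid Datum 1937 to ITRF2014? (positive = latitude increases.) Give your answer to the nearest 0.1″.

On a sphere of radius R, 1 rad of latitude = R, so Δφ = ΔN / R = -18.4 / 6378000 = -2.8849e-06 rad = -0.595″.

Δφ = -0.6″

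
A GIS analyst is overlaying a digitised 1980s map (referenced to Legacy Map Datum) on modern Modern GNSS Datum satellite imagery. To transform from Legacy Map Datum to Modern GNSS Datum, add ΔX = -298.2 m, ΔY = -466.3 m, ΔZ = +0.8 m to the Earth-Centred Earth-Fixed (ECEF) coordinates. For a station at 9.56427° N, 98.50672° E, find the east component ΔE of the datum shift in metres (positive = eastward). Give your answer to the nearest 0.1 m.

The local east axis at (φ, λ) is (−sin λ, cos λ, 0), so ΔE = −sin(98.50672°)·(-298.2) + cos(98.50672°)·(-466.3) = 363.90 m.

ΔE = 363.9 m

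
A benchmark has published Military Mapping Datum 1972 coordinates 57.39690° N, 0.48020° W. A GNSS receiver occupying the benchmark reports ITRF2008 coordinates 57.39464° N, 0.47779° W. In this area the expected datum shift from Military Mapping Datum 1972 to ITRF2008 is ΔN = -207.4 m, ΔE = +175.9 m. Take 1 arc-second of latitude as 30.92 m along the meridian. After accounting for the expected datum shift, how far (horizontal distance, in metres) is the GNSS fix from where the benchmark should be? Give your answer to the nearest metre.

54 m

Observed coordinate differences: Δφ = -0.00226°, Δλ = +0.00241°.
Converting to metres (1° lat = 111312 m, cos φ = 0.538816): observed ΔN = -251.6 m, observed ΔE = 144.5 m.
Subtracting the expected shift leaves a residual of -251.6 − (-207.4) = -44.2 m north and 144.5 − (175.9) = -31.4 m east.
Residual distance = √((-44.2)² + (-31.4)²) = 54.2 m.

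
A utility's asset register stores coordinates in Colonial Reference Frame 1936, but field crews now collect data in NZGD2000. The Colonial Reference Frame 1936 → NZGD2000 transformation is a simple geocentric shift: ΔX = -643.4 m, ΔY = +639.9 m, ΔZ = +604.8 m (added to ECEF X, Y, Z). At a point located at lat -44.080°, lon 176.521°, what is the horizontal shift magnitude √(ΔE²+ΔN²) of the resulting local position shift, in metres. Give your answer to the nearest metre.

The local east axis at (φ, λ) is (−sin λ, cos λ, 0), so ΔE = −sin(176.521°)·(-643.4) + cos(176.521°)·639.9 = -599.68 m.
The local north axis is (−sin φ cos λ, −sin φ sin λ, cos φ), giving ΔN = 446.764 + 27.013 + 434.470 = 908.25 m.
Horizontal magnitude = √(ΔE² + ΔN²) = √((-599.68)² + 908.25²) = 1088.36 m.

1088 m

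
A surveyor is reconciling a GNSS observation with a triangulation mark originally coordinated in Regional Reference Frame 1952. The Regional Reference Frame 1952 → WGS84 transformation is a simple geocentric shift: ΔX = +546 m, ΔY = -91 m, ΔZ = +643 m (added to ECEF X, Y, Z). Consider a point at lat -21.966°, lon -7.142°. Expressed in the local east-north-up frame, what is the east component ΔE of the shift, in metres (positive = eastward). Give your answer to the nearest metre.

At φ = -21.966°, λ = -7.142°: sin φ = -0.374056, cos φ = 0.927406, sin λ = -0.124329, cos λ = 0.992241.
ΔE = −sin λ·ΔX + cos λ·ΔY = −(-0.124329)·(546) + (0.992241)·(-91) = -22.41 m.

ΔE = -22 m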